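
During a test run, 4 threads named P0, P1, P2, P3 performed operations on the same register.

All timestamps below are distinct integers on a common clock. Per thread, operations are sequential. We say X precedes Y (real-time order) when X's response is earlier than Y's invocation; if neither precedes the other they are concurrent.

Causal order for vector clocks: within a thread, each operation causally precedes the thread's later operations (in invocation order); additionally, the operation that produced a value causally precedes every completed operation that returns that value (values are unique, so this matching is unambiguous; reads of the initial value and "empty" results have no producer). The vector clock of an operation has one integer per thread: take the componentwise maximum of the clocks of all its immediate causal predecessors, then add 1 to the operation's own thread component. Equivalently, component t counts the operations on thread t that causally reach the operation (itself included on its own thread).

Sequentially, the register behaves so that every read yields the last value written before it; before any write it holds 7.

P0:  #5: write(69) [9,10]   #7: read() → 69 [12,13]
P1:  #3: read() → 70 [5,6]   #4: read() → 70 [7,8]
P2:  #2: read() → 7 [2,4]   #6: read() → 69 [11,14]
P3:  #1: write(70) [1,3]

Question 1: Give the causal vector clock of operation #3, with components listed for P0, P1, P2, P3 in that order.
VC(#1, invoked at 1): no causal predecessors; +1 on P3 → (0, 0, 0, 1)
VC(#2, invoked at 2): no causal predecessors; +1 on P2 → (0, 0, 1, 0)
VC(#5, invoked at 9): no causal predecessors; +1 on P0 → (1, 0, 0, 0)
merge at #3 (invoked 5): VC(#1)=(0, 0, 0, 1), own-thread bump on P1 → (0, 1, 0, 1)
merge at #7 (invoked 12): VC(#5)=(1, 0, 0, 0), own-thread bump on P0 → (2, 0, 0, 0)
merge at #4 (invoked 7): VC(#1)=(0, 0, 0, 1), VC(#3)=(0, 1, 0, 1), own-thread bump on P1 → (0, 2, 0, 1)
merge at #6 (invoked 11): VC(#2)=(0, 0, 1, 0), VC(#5)=(1, 0, 0, 0), own-thread bump on P2 → (1, 0, 2, 0)
target: VC(#3) = (0, 1, 0, 1)

(0, 1, 0, 1)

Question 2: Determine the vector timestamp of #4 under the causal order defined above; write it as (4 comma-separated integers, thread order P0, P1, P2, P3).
#1, invoked 1, has no incoming edges; only P3's bump applies → (0, 0, 0, 1)
#2, invoked 2, has no incoming edges; only P2's bump applies → (0, 0, 1, 0)
#5, invoked 9, has no incoming edges; only P0's bump applies → (1, 0, 0, 0)
#3, invoked 5, takes VC(#1)=(0, 0, 0, 1) under max, adds 1 for P1 → (0, 1, 0, 1)
#7, invoked 12, takes VC(#5)=(1, 0, 0, 0) under max, adds 1 for P0 → (2, 0, 0, 0)
#4, invoked 7, takes VC(#1)=(0, 0, 0, 1), VC(#3)=(0, 1, 0, 1) under max, adds 1 for P1 → (0, 2, 0, 1)
#6, invoked 11, takes VC(#2)=(0, 0, 1, 0), VC(#5)=(1, 0, 0, 0) under max, adds 1 for P2 → (1, 0, 2, 0)
target: VC(#4) = (0, 2, 0, 1)

(0, 2, 0, 1)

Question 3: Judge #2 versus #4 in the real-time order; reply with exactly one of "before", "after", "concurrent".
#2 spans [2,4], #4 spans [7,8]
resp(#2)=4 < inv(#4)=7

before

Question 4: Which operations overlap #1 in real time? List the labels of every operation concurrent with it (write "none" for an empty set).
overlap test against #1 [1,3]: concurrent iff the interval meets 1..3
#2 [2,4]: concurrent
#3 [5,6]: after
#4 [7,8]: after
#5 [9,10]: after
#6 [11,14]: after
#7 [12,13]: after

#2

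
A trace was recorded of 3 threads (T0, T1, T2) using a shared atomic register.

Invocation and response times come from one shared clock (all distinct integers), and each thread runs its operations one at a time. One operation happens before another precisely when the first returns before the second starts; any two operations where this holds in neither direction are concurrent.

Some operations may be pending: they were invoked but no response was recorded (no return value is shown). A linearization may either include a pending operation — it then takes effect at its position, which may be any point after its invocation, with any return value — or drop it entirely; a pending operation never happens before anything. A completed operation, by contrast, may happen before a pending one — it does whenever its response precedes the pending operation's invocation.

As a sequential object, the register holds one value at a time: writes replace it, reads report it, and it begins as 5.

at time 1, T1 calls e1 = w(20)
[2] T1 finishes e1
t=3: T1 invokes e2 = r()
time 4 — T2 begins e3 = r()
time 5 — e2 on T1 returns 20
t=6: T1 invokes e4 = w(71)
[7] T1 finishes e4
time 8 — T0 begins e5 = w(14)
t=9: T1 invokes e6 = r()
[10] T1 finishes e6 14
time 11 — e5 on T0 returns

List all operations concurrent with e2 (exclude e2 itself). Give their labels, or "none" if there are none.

e3

overlap test against e2 [3,5]: concurrent iff the interval meets 3..5
e1 [1,2]: before
e3 [4,…): concurrent
e4 [6,7]: after
e5 [8,11]: after
e6 [9,10]: after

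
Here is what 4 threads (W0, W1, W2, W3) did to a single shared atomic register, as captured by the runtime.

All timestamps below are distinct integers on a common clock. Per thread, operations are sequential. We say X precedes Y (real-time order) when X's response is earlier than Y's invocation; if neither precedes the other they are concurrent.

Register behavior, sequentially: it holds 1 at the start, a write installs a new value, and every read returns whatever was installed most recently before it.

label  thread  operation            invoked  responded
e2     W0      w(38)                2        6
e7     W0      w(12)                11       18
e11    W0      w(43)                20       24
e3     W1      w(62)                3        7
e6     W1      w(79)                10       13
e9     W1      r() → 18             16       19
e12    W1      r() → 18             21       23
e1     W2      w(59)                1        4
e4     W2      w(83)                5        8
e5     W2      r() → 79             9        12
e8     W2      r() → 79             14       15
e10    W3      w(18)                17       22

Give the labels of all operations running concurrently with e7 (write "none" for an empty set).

e7 runs from 11 to 18; window-overlapping ops are concurrent
e1 [1,4]: before
e2 [2,6]: before
e3 [3,7]: before
e4 [5,8]: before
e5 [9,12]: concurrent
e6 [10,13]: concurrent
e8 [14,15]: concurrent
e9 [16,19]: concurrent
e10 [17,22]: concurrent
e11 [20,24]: after
e12 [21,23]: after

e10, e5, e6, e8, e9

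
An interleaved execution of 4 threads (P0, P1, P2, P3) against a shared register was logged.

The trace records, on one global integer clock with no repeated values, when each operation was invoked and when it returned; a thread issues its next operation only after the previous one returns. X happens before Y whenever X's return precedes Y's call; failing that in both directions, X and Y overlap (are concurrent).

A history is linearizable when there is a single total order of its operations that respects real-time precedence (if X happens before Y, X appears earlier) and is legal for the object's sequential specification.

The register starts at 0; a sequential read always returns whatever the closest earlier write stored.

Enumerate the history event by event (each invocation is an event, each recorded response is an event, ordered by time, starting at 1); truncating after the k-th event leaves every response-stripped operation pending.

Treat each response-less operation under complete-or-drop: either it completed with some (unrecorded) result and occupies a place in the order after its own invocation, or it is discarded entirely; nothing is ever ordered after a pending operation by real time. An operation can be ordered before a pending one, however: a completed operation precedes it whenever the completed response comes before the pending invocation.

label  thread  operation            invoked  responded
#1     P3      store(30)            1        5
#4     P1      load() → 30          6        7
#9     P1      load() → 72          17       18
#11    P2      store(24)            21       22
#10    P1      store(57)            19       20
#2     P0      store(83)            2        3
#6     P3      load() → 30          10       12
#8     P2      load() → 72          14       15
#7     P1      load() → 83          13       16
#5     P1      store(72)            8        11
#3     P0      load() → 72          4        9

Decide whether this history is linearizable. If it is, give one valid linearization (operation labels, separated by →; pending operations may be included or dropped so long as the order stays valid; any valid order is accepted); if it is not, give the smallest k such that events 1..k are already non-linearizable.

not linearizable — minimal violating prefix: 12 events

events 1..11 are fine; event 12 — the response of #6 at time 12 — makes the prefix non-linearizable
real-time-consistent orders of the 6 completed operations: 12 — all fail the register replay
sample order #1, #2, #3, #4, #5, #6 stalls at step 3 — #3 load() → 72 has no legal effect
sample order #1, #2, #3, #4, #6, #5 stalls at step 3 — #3 load() → 72 has no legal effect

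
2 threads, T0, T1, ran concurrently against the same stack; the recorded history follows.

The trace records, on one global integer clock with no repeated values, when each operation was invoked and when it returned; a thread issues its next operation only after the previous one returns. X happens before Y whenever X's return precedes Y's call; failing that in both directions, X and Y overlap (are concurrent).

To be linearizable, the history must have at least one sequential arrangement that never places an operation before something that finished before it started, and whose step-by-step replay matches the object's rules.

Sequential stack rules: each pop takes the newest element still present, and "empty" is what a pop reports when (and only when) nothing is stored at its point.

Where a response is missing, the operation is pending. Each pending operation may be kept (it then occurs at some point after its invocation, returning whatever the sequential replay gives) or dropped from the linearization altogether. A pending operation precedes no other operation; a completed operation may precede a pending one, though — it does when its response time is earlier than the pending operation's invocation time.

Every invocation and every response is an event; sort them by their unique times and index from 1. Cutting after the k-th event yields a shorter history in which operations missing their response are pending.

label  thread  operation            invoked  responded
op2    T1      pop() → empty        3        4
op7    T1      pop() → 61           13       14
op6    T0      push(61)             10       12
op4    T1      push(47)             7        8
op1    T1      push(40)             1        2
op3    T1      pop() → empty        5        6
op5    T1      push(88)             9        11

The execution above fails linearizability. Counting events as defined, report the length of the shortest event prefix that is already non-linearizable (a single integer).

4

one valid order for events 1..3 is op1:
step 1: op1 push(40) — stack <40>
include event 4 — op2 responding at 4 — and every candidate order breaks
e.g. op1, op2: illegal at step 2, since op2 pop() → empty cannot apply there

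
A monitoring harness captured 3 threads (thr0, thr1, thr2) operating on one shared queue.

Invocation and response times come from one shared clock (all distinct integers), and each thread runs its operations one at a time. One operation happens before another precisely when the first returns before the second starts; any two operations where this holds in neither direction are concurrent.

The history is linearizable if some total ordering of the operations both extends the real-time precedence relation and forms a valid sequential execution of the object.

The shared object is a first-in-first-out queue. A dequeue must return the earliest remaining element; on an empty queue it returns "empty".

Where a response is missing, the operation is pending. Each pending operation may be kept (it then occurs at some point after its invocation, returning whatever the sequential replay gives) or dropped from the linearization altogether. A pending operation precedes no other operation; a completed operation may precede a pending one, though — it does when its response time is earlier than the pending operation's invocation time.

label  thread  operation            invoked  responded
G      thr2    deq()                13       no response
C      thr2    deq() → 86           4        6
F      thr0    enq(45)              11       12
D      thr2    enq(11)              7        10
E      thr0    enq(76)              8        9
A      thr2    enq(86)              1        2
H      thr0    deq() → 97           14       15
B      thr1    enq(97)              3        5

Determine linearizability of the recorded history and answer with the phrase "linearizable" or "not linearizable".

a witness: A, B, C, D, E, F, H
after step 1 (A enq(86)): queue <86>
after step 2 (B enq(97)): queue <86,97>
after step 3 (C deq() → 86): queue <97>
after step 4 (D enq(11)): queue <97,11>
after step 5 (E enq(76)): queue <97,11,76>
after step 6 (F enq(45)): queue <97,11,76,45>
after step 7 (H deq() → 97): queue <11,76,45>

linearizable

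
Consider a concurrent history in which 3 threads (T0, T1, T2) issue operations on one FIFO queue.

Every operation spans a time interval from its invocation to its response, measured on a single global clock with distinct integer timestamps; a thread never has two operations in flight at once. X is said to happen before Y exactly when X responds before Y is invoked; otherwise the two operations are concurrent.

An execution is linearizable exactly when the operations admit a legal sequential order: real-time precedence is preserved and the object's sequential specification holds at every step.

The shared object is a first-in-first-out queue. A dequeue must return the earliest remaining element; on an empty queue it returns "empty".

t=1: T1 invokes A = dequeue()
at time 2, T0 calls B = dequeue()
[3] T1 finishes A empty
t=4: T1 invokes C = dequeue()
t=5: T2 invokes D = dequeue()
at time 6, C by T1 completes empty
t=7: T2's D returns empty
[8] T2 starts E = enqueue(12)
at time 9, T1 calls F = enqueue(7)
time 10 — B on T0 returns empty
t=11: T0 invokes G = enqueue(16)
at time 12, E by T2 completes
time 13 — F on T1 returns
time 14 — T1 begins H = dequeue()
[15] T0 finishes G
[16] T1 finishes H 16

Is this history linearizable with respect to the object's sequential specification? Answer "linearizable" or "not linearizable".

witness order: A, B, C, D, G, E, F, H
after step 1 (A dequeue() → empty): queue <>
after step 2 (B dequeue() → empty): queue <>
after step 3 (C dequeue() → empty): queue <>
after step 4 (D dequeue() → empty): queue <>
after step 5 (G enqueue(16)): queue <16>
after step 6 (E enqueue(12)): queue <16,12>
after step 7 (F enqueue(7)): queue <16,12,7>
after step 8 (H dequeue() → 16): queue <12,7>

linearizable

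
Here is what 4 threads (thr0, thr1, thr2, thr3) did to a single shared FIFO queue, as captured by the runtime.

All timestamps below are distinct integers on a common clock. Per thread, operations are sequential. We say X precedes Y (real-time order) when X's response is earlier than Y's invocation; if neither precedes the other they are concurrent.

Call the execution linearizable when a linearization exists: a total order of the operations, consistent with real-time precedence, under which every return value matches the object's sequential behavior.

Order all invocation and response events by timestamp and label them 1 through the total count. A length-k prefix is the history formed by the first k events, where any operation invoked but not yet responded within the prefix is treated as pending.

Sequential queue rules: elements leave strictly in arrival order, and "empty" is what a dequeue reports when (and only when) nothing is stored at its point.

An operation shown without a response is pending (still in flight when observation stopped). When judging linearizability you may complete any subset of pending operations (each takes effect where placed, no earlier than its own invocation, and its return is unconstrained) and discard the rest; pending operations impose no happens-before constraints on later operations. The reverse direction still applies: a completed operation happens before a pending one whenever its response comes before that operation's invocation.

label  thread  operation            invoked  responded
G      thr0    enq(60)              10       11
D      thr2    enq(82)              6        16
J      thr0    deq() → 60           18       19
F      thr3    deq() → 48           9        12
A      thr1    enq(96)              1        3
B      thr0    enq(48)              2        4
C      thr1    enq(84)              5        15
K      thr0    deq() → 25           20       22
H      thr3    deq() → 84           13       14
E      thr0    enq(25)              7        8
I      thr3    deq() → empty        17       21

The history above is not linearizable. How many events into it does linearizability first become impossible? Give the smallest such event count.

14

events 1..13 are still linearizable — one witness is B, A, C, D, E, F, G:
after step 1 (B enq(48)): queue <48>
after step 2 (A enq(96)): queue <48,96>
after step 3 (C enq(84) (pending, included)): queue <48,96,84>
after step 4 (D enq(82) (pending, included)): queue <48,96,84,82>
after step 5 (E enq(25)): queue <48,96,84,82,25>
after step 6 (F deq() → 48): queue <96,84,82,25>
after step 7 (G enq(60)): queue <96,84,82,25,60>
with event 14 included (H responding at time 14), all real-time-consistent orders fail
include/drop combinations of the 2 pending operations (C, D) were all tried; none helps
sample order A, B, E, F, G, H (pending dropped) stalls at step 4 — F deq() → 48 has no legal effect
sample order A, B, E, G, F, H (pending dropped) stalls at step 5 — F deq() → 48 has no legal effect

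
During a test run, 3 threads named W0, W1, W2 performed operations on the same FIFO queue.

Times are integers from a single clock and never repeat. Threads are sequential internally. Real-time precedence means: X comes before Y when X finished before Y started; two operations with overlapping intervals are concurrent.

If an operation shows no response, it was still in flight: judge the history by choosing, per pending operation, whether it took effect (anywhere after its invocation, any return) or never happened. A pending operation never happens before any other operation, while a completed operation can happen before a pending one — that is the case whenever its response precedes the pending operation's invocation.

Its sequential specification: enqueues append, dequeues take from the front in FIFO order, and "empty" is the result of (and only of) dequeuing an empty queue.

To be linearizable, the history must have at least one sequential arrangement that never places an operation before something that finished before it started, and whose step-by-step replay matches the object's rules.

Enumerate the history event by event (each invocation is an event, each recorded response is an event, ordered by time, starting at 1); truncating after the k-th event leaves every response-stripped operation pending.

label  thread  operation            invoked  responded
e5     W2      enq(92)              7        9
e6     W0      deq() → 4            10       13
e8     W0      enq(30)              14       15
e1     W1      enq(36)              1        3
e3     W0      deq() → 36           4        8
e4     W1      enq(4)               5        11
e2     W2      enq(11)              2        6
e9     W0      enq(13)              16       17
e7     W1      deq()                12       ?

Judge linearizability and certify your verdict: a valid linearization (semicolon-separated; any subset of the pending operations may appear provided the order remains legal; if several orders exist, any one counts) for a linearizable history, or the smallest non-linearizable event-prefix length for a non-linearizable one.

after step 1 (e1 enq(36)): queue <36>
after step 2 (e2 enq(11)): queue <36,11>
after step 3 (e3 deq() → 36): queue <11>
after step 4 (e4 enq(4)): queue <11,4>
after step 5 (e5 enq(92)): queue <11,4,92>
after step 6 (e7 deq() (pending, included)): queue <4,92>
after step 7 (e6 deq() → 4): queue <92>
after step 8 (e8 enq(30)): queue <92,30>
after step 9 (e9 enq(13)): queue <92,30,13>

linearizable — witness: e1; e2; e3; e4; e5; e7; e6; e8; e9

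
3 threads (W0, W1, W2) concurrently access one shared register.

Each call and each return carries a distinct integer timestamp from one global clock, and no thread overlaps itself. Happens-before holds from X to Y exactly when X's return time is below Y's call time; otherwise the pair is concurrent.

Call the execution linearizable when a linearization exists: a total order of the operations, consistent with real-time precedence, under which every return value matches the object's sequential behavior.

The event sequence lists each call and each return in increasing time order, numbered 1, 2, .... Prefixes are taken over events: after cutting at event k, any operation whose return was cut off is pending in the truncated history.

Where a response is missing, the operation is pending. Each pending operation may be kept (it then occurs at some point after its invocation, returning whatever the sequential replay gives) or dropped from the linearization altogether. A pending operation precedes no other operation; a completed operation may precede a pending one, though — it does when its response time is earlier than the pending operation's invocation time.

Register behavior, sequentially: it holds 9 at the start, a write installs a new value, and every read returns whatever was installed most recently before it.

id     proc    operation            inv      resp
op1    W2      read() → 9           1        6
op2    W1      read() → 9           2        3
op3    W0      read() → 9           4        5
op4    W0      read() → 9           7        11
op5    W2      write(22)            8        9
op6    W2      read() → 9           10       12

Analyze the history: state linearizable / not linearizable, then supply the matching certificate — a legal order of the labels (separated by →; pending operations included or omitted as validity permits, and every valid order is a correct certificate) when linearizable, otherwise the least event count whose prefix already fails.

events 1..11 are fine; event 12 — the response of op6 at time 12 — makes the prefix non-linearizable
every one of the 9 real-time-consistent orders over 6 completed register ops fails the sequential spec
sample order op1, op2, op3, op4, op5, op6 stalls at step 6 — op6 read() → 9 has no legal effect
sample order op1, op2, op3, op5, op4, op6 stalls at step 5 — op4 read() → 9 has no legal effect

not linearizable — minimal violating prefix: 12 events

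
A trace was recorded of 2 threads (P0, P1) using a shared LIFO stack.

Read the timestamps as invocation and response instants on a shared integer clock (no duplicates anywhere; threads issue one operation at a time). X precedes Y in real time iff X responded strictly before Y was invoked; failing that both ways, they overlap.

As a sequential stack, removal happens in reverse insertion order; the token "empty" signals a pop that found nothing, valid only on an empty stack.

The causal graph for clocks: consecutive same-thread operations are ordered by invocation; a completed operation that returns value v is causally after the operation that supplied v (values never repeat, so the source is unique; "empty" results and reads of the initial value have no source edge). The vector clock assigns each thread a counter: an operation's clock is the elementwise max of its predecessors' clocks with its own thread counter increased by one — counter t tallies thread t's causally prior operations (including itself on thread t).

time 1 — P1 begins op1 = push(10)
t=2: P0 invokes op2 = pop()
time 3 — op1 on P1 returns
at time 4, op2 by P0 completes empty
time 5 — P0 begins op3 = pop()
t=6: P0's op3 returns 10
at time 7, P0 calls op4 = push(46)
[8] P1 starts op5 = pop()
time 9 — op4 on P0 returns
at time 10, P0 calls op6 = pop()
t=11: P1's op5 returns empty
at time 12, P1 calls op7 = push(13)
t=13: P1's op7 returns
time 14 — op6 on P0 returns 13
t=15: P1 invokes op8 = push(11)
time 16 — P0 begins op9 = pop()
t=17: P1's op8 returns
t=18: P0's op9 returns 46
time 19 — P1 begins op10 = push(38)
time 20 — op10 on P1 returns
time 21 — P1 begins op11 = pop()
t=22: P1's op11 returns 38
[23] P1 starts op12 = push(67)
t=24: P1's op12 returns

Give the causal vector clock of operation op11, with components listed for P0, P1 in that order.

no predecessors for op1 (invoked 1): P1 increments from zero → (0, 1)
no predecessors for op2 (invoked 2): P0 increments from zero → (1, 0)
op5, invoked 8, takes VC(op1)=(0, 1) under max, adds 1 for P1 → (0, 2)
op7, invoked 12, takes VC(op5)=(0, 2) under max, adds 1 for P1 → (0, 3)
op3, invoked 5, takes VC(op1)=(0, 1), VC(op2)=(1, 0) under max, adds 1 for P0 → (2, 1)
op8, invoked 15, takes VC(op7)=(0, 3) under max, adds 1 for P1 → (0, 4)
op4, invoked 7, takes VC(op3)=(2, 1) under max, adds 1 for P0 → (3, 1)
op10, invoked 19, takes VC(op8)=(0, 4) under max, adds 1 for P1 → (0, 5)
op11, invoked 21, takes VC(op10)=(0, 5) under max, adds 1 for P1 → (0, 6)
op12, invoked 23, takes VC(op11)=(0, 6) under max, adds 1 for P1 → (0, 7)
op6, invoked 10, takes VC(op4)=(3, 1), VC(op7)=(0, 3) under max, adds 1 for P0 → (4, 3)
op9, invoked 16, takes VC(op4)=(3, 1), VC(op6)=(4, 3) under max, adds 1 for P0 → (5, 3)
target: VC(op11) = (0, 6)

(0, 6)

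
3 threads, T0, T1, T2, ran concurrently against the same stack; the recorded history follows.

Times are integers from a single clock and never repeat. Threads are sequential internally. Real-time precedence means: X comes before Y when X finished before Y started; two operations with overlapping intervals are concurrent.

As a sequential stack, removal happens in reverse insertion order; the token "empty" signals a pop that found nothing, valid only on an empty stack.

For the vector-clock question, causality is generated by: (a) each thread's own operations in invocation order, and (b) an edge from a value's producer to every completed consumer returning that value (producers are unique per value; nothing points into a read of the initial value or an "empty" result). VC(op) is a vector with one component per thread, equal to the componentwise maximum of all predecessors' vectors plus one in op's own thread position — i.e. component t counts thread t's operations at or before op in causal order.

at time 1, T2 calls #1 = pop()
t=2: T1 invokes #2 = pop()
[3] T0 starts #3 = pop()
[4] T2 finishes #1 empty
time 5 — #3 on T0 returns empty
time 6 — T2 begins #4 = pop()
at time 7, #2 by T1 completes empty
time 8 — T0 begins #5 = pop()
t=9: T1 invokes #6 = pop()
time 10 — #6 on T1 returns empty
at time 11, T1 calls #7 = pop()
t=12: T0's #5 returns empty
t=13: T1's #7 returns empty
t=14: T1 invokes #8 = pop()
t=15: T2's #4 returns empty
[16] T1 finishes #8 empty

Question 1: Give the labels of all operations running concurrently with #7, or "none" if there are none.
#4, #5

overlap test against #7 [11,13]: concurrent iff the interval meets 11..13
#1 [1,4]: before
#2 [2,7]: before
#3 [3,5]: before
#4 [6,15]: concurrent
#5 [8,12]: concurrent
#6 [9,10]: before
#8 [14,16]: after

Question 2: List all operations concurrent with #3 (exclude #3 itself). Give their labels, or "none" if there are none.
#1, #2

#3 runs from 3 to 5; window-overlapping ops are concurrent
#1 [1,4]: concurrent
#2 [2,7]: concurrent
#4 [6,15]: after
#5 [8,12]: after
#6 [9,10]: after
#7 [11,13]: after
#8 [14,16]: after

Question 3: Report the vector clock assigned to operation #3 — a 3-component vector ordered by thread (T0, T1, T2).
(1, 0, 0)

#1 (invocation 1): nothing precedes it; T2's component alone gives (0, 0, 1)
#2 (invocation 2): nothing precedes it; T1's component alone gives (0, 1, 0)
#3 (invocation 3): nothing precedes it; T0's component alone gives (1, 0, 0)
#4 (invocation 6): componentwise max over VC(#1)=(0, 0, 1), +1 at T2, giving (0, 0, 2)
#6 (invocation 9): componentwise max over VC(#2)=(0, 1, 0), +1 at T1, giving (0, 2, 0)
#5 (invocation 8): componentwise max over VC(#3)=(1, 0, 0), +1 at T0, giving (2, 0, 0)
#7 (invocation 11): componentwise max over VC(#6)=(0, 2, 0), +1 at T1, giving (0, 3, 0)
#8 (invocation 14): componentwise max over VC(#7)=(0, 3, 0), +1 at T1, giving (0, 4, 0)
target: VC(#3) = (1, 0, 0)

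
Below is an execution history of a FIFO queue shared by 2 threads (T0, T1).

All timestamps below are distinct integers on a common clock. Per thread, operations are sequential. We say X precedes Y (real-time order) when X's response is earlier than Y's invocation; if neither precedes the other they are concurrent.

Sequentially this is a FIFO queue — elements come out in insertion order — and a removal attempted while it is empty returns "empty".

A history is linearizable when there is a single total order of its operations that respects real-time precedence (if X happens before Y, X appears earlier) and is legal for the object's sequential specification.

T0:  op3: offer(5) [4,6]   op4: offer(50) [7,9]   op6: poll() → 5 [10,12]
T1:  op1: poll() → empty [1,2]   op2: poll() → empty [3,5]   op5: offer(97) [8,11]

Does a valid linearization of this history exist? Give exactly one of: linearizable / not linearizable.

linearizable

one valid linearization: op1, op2, op3, op4, op5, op6
after step 1 (op1 poll() → empty): queue <>
after step 2 (op2 poll() → empty): queue <>
after step 3 (op3 offer(5)): queue <5>
after step 4 (op4 offer(50)): queue <5,50>
after step 5 (op5 offer(97)): queue <5,50,97>
after step 6 (op6 poll() → 5): queue <50,97>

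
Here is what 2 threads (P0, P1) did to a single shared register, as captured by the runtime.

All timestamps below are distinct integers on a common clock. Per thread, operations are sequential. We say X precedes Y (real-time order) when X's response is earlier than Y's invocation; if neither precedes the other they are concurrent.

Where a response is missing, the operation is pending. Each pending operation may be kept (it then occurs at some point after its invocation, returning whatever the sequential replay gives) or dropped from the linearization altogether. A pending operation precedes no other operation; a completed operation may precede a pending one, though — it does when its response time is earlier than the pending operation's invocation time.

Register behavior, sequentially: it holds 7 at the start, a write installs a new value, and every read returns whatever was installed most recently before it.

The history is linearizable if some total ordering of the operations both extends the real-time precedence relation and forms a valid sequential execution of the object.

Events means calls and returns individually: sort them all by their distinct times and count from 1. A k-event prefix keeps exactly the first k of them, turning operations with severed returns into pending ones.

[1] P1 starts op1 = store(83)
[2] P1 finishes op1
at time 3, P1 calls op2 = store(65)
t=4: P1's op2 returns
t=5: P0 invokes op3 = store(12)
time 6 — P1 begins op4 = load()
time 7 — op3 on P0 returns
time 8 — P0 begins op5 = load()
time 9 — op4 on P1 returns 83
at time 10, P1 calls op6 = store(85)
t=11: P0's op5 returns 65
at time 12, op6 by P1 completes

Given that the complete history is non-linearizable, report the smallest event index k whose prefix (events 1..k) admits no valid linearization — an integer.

9

events 1..8 are linearizable; a witness order is op1, op2, op3:
after step 1 (op1 store(83)): value 83
after step 2 (op2 store(65)): value 65
after step 3 (op3 store(12)): value 12
with event 9 included (op4 responding at time 9), all real-time-consistent orders fail
no completion choice of the 1 pending operation (op5) rescues it — every subset was tried
sample order op1, op2, op3, op4 (pending dropped) stalls at step 4 — op4 load() → 83 has no legal effect
sample order op1, op2, op4, op3 (pending dropped) stalls at step 3 — op4 load() → 83 has no legal effect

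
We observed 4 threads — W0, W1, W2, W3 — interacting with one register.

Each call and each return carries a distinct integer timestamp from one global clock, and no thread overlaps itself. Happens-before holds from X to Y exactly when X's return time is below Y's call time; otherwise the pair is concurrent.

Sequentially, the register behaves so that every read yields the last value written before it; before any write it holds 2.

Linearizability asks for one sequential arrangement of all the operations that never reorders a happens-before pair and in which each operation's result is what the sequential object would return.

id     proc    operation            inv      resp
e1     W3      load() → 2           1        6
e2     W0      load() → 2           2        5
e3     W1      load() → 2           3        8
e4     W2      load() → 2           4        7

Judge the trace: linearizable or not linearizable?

witness order: e1, e2, e3, e4
1. e1 load() → 2, leaving value 2
2. e2 load() → 2, leaving value 2
3. e3 load() → 2, leaving value 2
4. e4 load() → 2, leaving value 2

linearizable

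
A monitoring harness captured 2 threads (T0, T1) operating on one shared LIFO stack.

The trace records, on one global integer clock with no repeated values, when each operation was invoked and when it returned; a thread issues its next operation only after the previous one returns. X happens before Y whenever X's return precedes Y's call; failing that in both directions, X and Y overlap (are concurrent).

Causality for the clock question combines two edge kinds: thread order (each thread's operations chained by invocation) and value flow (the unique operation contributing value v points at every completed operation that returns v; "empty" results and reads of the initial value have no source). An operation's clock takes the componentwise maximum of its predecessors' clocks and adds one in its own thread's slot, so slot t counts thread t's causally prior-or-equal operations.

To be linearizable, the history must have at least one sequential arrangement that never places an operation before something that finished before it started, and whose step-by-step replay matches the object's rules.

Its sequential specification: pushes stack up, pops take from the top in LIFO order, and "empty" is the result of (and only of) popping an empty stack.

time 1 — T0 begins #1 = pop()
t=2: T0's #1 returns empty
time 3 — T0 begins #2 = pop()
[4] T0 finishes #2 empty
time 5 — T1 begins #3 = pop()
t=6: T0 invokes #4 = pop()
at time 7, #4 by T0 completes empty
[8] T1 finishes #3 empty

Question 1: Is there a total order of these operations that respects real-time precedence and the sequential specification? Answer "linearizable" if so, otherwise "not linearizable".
linearizable

a witness: #1, #2, #3, #4
step 1: #1 pop() → empty — stack <>
step 2: #2 pop() → empty — stack <>
step 3: #3 pop() → empty — stack <>
step 4: #4 pop() → empty — stack <>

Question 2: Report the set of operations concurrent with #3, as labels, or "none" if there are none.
Answer: #4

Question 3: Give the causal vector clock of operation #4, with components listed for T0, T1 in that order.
Answer: (3, 0)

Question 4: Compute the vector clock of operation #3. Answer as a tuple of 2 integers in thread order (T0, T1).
Answer: (0, 1)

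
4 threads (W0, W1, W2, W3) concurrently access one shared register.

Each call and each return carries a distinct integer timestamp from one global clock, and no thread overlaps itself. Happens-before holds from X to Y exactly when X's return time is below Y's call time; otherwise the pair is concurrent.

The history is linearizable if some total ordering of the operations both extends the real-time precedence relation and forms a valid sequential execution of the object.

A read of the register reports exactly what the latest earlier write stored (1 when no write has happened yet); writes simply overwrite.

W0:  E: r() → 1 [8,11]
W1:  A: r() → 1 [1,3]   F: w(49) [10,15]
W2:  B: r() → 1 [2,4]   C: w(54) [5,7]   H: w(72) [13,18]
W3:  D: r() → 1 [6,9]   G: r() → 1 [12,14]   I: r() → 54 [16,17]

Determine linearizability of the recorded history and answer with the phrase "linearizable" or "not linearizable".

not linearizable

the violation lands at event 11, E's response at time 11: events 1..10 linearize, events 1..11 do not
checked exhaustively: 6 real-time-consistent orders of 5 completed operations, zero legal register replays
completion choices over the 1 pending operation (F) were checked; none helps
for example A, B, C, D, E (pending dropped) fails at step 4: D r() → 1 is not legal there
for example A, B, C, E, D (pending dropped) fails at step 4: E r() → 1 is not legal there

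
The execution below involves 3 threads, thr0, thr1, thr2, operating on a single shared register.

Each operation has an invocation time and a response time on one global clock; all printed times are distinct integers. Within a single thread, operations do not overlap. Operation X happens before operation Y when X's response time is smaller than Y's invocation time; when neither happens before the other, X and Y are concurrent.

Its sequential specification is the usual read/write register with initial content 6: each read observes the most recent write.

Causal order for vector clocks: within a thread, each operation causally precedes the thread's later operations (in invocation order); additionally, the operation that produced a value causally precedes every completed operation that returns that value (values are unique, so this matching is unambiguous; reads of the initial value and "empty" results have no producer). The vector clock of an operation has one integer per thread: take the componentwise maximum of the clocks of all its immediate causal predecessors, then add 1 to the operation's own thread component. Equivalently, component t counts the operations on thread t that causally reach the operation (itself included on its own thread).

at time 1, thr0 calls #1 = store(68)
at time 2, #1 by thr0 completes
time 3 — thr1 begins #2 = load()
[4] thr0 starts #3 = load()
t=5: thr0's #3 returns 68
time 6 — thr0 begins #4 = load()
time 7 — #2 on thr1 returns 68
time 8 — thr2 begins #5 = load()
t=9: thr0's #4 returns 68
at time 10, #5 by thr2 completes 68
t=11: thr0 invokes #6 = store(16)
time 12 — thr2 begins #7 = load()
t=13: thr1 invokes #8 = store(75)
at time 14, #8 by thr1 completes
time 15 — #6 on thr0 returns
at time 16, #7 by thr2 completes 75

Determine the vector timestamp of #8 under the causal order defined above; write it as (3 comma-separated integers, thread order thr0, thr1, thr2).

(1, 2, 0)

#1, invoked 1, has no incoming edges; only thr0's bump applies → (1, 0, 0)
from VC(#1)=(1, 0, 0), #5 (invoked 8) maxes components and bumps thr2 → (1, 0, 1)
from VC(#1)=(1, 0, 0), #2 (invoked 3) maxes components and bumps thr1 → (1, 1, 0)
from VC(#1)=(1, 0, 0), #3 (invoked 4) maxes components and bumps thr0 → (2, 0, 0)
from VC(#2)=(1, 1, 0), #8 (invoked 13) maxes components and bumps thr1 → (1, 2, 0)
from VC(#1)=(1, 0, 0), VC(#3)=(2, 0, 0), #4 (invoked 6) maxes components and bumps thr0 → (3, 0, 0)
from VC(#4)=(3, 0, 0), #6 (invoked 11) maxes components and bumps thr0 → (4, 0, 0)
from VC(#5)=(1, 0, 1), VC(#8)=(1, 2, 0), #7 (invoked 12) maxes components and bumps thr2 → (1, 2, 2)
target: VC(#8) = (1, 2, 0)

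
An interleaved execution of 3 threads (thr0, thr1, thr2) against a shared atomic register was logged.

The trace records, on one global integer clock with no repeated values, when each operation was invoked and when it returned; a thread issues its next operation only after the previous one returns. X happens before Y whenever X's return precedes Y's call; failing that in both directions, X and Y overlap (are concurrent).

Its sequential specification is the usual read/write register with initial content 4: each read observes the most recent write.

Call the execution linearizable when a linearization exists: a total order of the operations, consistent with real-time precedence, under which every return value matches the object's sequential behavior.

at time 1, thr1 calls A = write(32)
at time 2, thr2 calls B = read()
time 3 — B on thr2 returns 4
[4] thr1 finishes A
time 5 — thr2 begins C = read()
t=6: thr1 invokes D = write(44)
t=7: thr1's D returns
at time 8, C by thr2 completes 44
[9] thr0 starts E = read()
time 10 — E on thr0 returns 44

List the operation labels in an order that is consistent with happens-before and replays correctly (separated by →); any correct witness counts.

B → A → D → C → E

step 1: B read() → 4 — value 4
step 2: A write(32) — value 32
step 3: D write(44) — value 44
step 4: C read() → 44 — value 44
step 5: E read() → 44 — value 44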